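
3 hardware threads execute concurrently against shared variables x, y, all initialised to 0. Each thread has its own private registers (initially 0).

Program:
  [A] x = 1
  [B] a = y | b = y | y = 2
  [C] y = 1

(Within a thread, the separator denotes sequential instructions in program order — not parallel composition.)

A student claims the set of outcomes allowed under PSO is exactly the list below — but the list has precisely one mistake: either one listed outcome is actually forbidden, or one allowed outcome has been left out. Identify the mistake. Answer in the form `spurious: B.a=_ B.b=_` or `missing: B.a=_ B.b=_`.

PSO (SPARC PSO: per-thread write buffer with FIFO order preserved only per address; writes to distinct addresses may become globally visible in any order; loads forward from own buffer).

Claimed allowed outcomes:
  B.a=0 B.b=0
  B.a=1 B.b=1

missing: B.a=0 B.b=1

outcome vector order: (B.a,B.b)
PSO (3): 0/0; 0/1; 1/1
PSO∖claimed = {0/1}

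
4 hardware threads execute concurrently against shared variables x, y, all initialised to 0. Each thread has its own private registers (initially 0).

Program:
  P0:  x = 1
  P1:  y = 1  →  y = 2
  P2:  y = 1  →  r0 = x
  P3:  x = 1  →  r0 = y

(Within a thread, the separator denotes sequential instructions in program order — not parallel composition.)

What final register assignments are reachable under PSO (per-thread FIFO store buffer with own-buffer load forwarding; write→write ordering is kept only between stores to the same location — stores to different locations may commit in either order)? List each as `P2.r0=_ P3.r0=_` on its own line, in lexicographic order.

outcome vector order: (P2.r0,P3.r0)
|PSO outcomes| = 6

P2.r0=0 P3.r0=0
P2.r0=0 P3.r0=1
P2.r0=0 P3.r0=2
P2.r0=1 P3.r0=0
P2.r0=1 P3.r0=1
P2.r0=1 P3.r0=2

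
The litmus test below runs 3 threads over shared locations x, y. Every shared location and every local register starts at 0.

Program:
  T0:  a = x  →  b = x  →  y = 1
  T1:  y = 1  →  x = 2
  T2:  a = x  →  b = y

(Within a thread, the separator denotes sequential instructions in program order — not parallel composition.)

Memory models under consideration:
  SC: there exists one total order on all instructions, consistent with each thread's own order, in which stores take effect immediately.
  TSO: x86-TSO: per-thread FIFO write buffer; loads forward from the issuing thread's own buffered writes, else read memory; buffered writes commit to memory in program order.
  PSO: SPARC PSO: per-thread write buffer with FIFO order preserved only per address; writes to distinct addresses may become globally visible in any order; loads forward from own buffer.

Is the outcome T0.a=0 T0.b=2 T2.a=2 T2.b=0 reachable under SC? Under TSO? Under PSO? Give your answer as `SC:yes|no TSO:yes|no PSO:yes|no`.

SC:no TSO:no PSO:yes

outcome vector order: (T0.a,T0.b,T2.a,T2.b)
SC: 9 outcomes — {0/0/0/0 0/0/0/1 0/0/2/1 0/2/0/0 0/2/0/1 0/2/2/1 2/2/0/0 2/2/0/1 2/2/2/1}
TSO: 9 outcomes — {0/0/0/0 0/0/0/1 0/0/2/1 0/2/0/0 0/2/0/1 0/2/2/1 2/2/0/0 2/2/0/1 2/2/2/1}
PSO: 12 outcomes — {0/0/0/0 0/0/0/1 0/0/2/0 0/0/2/1 0/2/0/0 0/2/0/1 0/2/2/0 0/2/2/1 2/2/0/0 2/2/0/1 2/2/2/0 2/2/2/1}
target 0/2/2/0 ∈ {PSO}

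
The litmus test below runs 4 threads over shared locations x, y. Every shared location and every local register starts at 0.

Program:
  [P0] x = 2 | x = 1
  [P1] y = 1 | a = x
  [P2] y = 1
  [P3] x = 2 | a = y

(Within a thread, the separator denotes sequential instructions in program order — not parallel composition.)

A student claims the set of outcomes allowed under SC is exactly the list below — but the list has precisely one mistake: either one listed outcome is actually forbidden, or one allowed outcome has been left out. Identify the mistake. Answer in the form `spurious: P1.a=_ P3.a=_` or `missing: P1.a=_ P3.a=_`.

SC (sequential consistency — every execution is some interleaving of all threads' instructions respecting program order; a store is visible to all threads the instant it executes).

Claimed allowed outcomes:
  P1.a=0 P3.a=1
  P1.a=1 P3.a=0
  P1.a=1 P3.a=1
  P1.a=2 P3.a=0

outcome vector order: (P1.a,P3.a)
under SC → <0 1>, <1 0>, <1 1>, <2 0>, <2 1>
SC∖claimed = {<2 1>}

missing: P1.a=2 P3.a=1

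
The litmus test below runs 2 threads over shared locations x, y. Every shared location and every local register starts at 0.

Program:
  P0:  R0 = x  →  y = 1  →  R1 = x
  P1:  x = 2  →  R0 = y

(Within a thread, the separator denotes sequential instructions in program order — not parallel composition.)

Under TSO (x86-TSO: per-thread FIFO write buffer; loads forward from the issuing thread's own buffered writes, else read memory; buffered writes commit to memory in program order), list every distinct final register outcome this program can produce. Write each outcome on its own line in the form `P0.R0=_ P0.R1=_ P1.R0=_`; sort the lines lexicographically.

P0.R0=0 P0.R1=0 P1.R0=0
P0.R0=0 P0.R1=0 P1.R0=1
P0.R0=0 P0.R1=2 P1.R0=0
P0.R0=0 P0.R1=2 P1.R0=1
P0.R0=2 P0.R1=2 P1.R0=0
P0.R0=2 P0.R1=2 P1.R0=1

outcome vector order: (P0.R0,P0.R1,P1.R0)
|TSO outcomes| = 6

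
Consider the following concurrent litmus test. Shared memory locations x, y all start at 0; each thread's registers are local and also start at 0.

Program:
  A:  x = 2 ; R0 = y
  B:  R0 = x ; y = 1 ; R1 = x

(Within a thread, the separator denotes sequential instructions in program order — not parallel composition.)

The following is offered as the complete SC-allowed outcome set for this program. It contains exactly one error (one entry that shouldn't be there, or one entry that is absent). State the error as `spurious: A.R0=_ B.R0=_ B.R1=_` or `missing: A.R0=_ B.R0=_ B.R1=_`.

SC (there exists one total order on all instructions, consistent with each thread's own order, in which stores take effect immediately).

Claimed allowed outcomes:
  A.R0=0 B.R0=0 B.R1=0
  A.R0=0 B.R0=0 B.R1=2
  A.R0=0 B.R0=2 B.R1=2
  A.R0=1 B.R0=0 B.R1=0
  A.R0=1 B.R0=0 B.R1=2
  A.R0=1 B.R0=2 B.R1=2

spurious: A.R0=0 B.R0=0 B.R1=0

outcome vector order: (A.R0,B.R0,B.R1)
[SC] allowed = {002 022 100 102 122}
claimed∖SC = {000}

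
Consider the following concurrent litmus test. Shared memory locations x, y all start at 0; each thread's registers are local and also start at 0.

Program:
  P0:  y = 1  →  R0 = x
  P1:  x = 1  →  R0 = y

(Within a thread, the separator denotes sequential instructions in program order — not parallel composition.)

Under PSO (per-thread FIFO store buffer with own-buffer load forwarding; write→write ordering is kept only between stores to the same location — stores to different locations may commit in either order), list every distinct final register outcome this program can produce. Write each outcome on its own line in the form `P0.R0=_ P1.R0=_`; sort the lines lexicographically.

P0.R0=0 P1.R0=0
P0.R0=0 P1.R0=1
P0.R0=1 P1.R0=0
P0.R0=1 P1.R0=1

outcome vector order: (P0.R0,P1.R0)
|PSO outcomes| = 4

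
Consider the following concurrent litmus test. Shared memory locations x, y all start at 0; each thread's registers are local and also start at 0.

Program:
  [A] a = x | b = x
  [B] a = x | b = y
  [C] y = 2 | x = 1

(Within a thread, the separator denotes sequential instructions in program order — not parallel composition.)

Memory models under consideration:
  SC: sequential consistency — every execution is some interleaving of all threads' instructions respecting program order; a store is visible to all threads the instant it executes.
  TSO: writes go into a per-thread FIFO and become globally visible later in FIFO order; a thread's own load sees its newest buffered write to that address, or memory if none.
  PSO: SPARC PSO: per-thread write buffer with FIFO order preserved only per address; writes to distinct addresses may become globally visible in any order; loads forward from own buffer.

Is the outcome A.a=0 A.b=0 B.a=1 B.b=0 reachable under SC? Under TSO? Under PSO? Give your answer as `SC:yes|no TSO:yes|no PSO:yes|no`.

outcome vector order: (A.a,A.b,B.a,B.b)
under SC → 0/0/0/0; 0/0/0/2; 0/0/1/2; 0/1/0/0; 0/1/0/2; 0/1/1/2; 1/1/0/0; 1/1/0/2; 1/1/1/2
under TSO → 0/0/0/0; 0/0/0/2; 0/0/1/2; 0/1/0/0; 0/1/0/2; 0/1/1/2; 1/1/0/0; 1/1/0/2; 1/1/1/2
under PSO → 0/0/0/0; 0/0/0/2; 0/0/1/0; 0/0/1/2; 0/1/0/0; 0/1/0/2; 0/1/1/0; 0/1/1/2; 1/1/0/0; 1/1/0/2; 1/1/1/0; 1/1/1/2
target 0/0/1/0 ∈ {PSO}

SC:no TSO:no PSO:yes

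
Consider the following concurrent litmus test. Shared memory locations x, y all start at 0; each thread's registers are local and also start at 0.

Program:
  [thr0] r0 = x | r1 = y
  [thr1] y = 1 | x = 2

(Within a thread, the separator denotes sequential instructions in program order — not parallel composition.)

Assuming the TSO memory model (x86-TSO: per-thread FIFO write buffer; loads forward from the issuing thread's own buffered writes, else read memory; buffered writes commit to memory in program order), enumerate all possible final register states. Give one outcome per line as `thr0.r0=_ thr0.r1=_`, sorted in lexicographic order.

thr0.r0=0 thr0.r1=0
thr0.r0=0 thr0.r1=1
thr0.r0=2 thr0.r1=1

outcome vector order: (thr0.r0,thr0.r1)
|TSO outcomes| = 3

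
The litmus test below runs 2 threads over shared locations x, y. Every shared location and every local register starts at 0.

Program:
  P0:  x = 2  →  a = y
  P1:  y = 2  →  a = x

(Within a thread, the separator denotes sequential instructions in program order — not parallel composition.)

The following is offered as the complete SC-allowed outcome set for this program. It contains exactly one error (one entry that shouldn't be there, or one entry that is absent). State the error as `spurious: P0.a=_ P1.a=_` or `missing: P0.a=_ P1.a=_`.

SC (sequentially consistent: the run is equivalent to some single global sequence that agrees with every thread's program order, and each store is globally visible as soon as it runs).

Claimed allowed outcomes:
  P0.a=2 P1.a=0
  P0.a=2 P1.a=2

missing: P0.a=0 P1.a=2

outcome vector order: (P0.a,P1.a)
SC (3): 02 20 22
SC∖claimed = {02}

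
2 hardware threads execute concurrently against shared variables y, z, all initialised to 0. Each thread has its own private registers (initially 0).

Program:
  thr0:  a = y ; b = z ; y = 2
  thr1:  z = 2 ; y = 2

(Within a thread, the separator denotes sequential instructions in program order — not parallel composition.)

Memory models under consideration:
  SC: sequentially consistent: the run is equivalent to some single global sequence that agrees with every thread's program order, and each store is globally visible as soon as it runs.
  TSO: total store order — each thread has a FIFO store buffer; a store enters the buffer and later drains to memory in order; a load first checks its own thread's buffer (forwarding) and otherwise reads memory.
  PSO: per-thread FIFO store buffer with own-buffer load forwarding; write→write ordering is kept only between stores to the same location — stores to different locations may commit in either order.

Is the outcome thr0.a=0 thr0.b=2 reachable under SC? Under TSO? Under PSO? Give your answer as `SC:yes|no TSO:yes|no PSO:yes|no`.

SC:yes TSO:yes PSO:yes

outcome vector order: (thr0.a,thr0.b)
SC (3): 0/0, 0/2, 2/2
TSO (3): 0/0, 0/2, 2/2
PSO (4): 0/0, 0/2, 2/0, 2/2
target 0/2 ∈ {SC,TSO,PSO}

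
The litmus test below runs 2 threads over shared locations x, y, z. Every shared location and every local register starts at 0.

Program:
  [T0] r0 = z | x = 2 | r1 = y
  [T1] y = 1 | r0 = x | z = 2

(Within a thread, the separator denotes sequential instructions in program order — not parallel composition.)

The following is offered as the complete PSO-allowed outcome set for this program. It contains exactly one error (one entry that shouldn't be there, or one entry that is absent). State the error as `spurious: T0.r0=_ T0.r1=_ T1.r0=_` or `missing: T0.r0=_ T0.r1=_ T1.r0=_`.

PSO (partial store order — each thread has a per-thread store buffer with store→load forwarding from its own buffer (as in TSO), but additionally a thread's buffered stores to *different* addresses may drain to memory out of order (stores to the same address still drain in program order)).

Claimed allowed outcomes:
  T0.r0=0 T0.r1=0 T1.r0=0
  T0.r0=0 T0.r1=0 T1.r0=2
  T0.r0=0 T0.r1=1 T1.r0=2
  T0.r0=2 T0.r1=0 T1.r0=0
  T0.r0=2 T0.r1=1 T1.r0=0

outcome vector order: (T0.r0,T0.r1,T1.r0)
PSO: 6 outcomes — {<0 0 0>; <0 0 2>; <0 1 0>; <0 1 2>; <2 0 0>; <2 1 0>}
PSO∖claimed = {<0 1 0>}

missing: T0.r0=0 T0.r1=1 T1.r0=0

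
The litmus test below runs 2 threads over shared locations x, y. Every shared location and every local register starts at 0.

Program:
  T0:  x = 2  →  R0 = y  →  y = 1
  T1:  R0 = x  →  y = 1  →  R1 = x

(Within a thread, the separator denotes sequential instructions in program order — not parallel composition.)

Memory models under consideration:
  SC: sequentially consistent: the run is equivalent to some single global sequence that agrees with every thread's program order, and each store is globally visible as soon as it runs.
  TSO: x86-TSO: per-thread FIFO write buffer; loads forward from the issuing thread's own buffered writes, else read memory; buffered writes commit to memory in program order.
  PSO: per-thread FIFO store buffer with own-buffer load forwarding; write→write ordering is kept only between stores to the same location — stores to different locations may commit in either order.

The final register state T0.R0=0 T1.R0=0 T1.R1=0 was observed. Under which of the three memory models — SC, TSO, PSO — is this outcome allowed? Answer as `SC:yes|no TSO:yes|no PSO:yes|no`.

SC:no TSO:yes PSO:yes

outcome vector order: (T0.R0,T1.R0,T1.R1)
[SC] allowed = {0/0/2 0/2/2 1/0/0 1/0/2 1/2/2}
[TSO] allowed = {0/0/0 0/0/2 0/2/2 1/0/0 1/0/2 1/2/2}
[PSO] allowed = {0/0/0 0/0/2 0/2/2 1/0/0 1/0/2 1/2/2}
target 0/0/0 ∈ {TSO,PSO}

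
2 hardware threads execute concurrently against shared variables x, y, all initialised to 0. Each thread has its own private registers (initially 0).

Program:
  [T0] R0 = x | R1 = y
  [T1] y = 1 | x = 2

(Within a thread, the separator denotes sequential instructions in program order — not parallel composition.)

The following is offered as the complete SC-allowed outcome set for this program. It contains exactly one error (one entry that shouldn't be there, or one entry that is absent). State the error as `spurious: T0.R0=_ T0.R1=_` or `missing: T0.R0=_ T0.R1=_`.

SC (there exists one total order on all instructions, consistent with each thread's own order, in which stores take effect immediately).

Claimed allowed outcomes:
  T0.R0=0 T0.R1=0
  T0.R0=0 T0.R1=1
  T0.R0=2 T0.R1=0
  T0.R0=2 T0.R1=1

outcome vector order: (T0.R0,T0.R1)
under SC → 0/0; 0/1; 2/1
claimed∖SC = {2/0}

spurious: T0.R0=2 T0.R1=0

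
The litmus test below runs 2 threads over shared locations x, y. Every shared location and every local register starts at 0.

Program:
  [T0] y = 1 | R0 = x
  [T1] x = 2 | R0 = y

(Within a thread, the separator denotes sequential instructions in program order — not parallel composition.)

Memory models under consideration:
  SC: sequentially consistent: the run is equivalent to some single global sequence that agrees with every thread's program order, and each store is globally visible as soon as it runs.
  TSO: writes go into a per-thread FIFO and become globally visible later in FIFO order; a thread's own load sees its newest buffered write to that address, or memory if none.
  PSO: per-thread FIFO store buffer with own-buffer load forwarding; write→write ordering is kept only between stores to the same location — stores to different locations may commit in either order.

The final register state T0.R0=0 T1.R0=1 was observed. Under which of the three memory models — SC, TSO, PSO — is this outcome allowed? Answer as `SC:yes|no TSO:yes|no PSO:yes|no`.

outcome vector order: (T0.R0,T1.R0)
SC: 3 outcomes — {<0 1> <2 0> <2 1>}
TSO: 4 outcomes — {<0 0> <0 1> <2 0> <2 1>}
PSO: 4 outcomes — {<0 0> <0 1> <2 0> <2 1>}
target <0 1> ∈ {SC,TSO,PSO}

SC:yes TSO:yes PSO:yes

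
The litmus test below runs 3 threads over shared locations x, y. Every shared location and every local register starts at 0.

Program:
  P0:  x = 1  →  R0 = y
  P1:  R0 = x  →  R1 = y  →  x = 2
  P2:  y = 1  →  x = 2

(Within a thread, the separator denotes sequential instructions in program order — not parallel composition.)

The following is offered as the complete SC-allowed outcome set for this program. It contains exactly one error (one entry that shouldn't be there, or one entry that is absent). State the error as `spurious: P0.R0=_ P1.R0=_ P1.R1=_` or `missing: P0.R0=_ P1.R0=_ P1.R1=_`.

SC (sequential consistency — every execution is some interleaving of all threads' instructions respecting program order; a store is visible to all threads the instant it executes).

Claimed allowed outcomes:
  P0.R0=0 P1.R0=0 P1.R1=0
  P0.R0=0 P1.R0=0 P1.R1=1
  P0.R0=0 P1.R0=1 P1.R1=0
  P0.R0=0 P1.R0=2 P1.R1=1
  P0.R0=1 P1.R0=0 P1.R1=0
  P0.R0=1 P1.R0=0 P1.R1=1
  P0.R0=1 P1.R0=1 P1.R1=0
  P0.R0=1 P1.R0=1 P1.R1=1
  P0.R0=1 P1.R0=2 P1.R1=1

missing: P0.R0=0 P1.R0=1 P1.R1=1

outcome vector order: (P0.R0,P1.R0,P1.R1)
under SC → 0/0/0, 0/0/1, 0/1/0, 0/1/1, 0/2/1, 1/0/0, 1/0/1, 1/1/0, 1/1/1, 1/2/1
SC∖claimed = {0/1/1}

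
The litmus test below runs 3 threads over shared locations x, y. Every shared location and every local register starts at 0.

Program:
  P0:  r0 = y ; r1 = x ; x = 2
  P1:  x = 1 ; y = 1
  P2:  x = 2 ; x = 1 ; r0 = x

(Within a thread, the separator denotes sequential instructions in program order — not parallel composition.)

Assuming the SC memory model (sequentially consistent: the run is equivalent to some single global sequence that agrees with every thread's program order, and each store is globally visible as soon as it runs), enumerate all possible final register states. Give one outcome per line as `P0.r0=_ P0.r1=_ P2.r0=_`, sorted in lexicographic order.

outcome vector order: (P0.r0,P0.r1,P2.r0)
|SC outcomes| = 10

P0.r0=0 P0.r1=0 P2.r0=1
P0.r0=0 P0.r1=0 P2.r0=2
P0.r0=0 P0.r1=1 P2.r0=1
P0.r0=0 P0.r1=1 P2.r0=2
P0.r0=0 P0.r1=2 P2.r0=1
P0.r0=0 P0.r1=2 P2.r0=2
P0.r0=1 P0.r1=1 P2.r0=1
P0.r0=1 P0.r1=1 P2.r0=2
P0.r0=1 P0.r1=2 P2.r0=1
P0.r0=1 P0.r1=2 P2.r0=2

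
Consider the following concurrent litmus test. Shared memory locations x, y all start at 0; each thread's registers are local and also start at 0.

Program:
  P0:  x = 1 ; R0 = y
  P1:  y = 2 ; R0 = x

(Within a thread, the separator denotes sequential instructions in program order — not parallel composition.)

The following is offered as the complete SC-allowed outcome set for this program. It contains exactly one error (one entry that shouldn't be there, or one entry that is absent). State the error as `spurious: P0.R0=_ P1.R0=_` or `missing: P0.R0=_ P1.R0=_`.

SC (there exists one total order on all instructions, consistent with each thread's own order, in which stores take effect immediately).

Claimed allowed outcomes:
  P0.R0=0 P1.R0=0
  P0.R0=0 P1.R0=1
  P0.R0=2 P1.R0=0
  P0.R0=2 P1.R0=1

outcome vector order: (P0.R0,P1.R0)
SC: 3 outcomes — {0/1, 2/0, 2/1}
claimed∖SC = {0/0}

spurious: P0.R0=0 P1.R0=0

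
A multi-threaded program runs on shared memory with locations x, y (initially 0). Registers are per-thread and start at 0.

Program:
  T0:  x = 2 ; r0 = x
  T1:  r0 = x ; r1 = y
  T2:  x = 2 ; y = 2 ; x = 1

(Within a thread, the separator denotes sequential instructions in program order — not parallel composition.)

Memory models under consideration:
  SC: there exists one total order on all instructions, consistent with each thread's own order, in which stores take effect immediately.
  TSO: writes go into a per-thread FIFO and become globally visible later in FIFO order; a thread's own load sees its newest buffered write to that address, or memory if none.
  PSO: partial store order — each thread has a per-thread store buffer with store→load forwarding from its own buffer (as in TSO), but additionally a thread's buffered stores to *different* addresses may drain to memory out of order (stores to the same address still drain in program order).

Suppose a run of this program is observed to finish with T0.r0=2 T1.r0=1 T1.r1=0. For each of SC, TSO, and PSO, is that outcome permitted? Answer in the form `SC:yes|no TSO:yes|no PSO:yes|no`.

outcome vector order: (T0.r0,T1.r0,T1.r1)
[SC] allowed = {(1,0,0) (1,0,2) (1,1,2) (1,2,0) (1,2,2) (2,0,0) (2,0,2) (2,1,2) (2,2,0) (2,2,2)}
[TSO] allowed = {(1,0,0) (1,0,2) (1,1,2) (1,2,0) (1,2,2) (2,0,0) (2,0,2) (2,1,2) (2,2,0) (2,2,2)}
[PSO] allowed = {(1,0,0) (1,0,2) (1,1,0) (1,1,2) (1,2,0) (1,2,2) (2,0,0) (2,0,2) (2,1,0) (2,1,2) (2,2,0) (2,2,2)}
target (2,1,0) ∈ {PSO}

SC:no TSO:no PSO:yes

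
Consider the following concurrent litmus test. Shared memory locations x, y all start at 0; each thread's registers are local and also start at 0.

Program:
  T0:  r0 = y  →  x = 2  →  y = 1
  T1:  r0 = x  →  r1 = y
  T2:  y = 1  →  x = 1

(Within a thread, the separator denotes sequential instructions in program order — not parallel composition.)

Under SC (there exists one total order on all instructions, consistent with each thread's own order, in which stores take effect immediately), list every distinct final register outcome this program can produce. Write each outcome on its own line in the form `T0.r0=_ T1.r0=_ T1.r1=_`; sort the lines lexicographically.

T0.r0=0 T1.r0=0 T1.r1=0
T0.r0=0 T1.r0=0 T1.r1=1
T0.r0=0 T1.r0=1 T1.r1=1
T0.r0=0 T1.r0=2 T1.r1=0
T0.r0=0 T1.r0=2 T1.r1=1
T0.r0=1 T1.r0=0 T1.r1=0
T0.r0=1 T1.r0=0 T1.r1=1
T0.r0=1 T1.r0=1 T1.r1=1
T0.r0=1 T1.r0=2 T1.r1=1

outcome vector order: (T0.r0,T1.r0,T1.r1)
|SC outcomes| = 9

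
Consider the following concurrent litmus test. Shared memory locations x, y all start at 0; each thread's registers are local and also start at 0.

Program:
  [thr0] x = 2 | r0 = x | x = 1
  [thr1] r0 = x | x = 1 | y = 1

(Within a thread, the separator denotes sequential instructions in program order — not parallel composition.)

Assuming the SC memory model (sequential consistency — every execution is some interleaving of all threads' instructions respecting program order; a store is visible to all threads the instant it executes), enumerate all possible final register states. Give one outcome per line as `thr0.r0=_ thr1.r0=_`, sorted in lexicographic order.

thr0.r0=1 thr1.r0=0
thr0.r0=1 thr1.r0=2
thr0.r0=2 thr1.r0=0
thr0.r0=2 thr1.r0=1
thr0.r0=2 thr1.r0=2

outcome vector order: (thr0.r0,thr1.r0)
|SC outcomes| = 5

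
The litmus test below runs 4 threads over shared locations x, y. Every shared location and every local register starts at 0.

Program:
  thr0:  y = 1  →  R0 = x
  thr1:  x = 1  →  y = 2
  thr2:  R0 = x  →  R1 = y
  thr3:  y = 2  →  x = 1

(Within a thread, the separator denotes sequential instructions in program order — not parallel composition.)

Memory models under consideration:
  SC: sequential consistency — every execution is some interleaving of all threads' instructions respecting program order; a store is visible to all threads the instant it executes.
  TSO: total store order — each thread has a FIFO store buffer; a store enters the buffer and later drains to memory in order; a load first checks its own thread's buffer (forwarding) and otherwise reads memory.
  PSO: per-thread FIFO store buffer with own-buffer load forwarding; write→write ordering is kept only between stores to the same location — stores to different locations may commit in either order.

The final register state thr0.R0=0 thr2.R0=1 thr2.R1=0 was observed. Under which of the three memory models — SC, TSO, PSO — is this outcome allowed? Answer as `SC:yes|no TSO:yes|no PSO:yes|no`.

SC:no TSO:yes PSO:yes

outcome vector order: (thr0.R0,thr2.R0,thr2.R1)
SC: 11 outcomes — {(0,0,0); (0,0,1); (0,0,2); (0,1,1); (0,1,2); (1,0,0); (1,0,1); (1,0,2); (1,1,0); (1,1,1); (1,1,2)}
TSO: 12 outcomes — {(0,0,0); (0,0,1); (0,0,2); (0,1,0); (0,1,1); (0,1,2); (1,0,0); (1,0,1); (1,0,2); (1,1,0); (1,1,1); (1,1,2)}
PSO: 12 outcomes — {(0,0,0); (0,0,1); (0,0,2); (0,1,0); (0,1,1); (0,1,2); (1,0,0); (1,0,1); (1,0,2); (1,1,0); (1,1,1); (1,1,2)}
target (0,1,0) ∈ {TSO,PSO}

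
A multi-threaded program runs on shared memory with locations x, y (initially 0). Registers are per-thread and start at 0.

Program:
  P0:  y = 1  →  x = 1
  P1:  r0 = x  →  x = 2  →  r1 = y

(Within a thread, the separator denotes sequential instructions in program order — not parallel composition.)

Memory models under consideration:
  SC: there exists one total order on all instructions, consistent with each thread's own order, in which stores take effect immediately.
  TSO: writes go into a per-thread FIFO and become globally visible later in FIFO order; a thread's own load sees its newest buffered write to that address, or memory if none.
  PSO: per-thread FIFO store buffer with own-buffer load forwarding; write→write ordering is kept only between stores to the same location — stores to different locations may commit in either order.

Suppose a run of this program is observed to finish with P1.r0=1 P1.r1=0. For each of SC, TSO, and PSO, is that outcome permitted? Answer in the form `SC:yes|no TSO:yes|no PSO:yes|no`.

outcome vector order: (P1.r0,P1.r1)
[SC] allowed = {<0 0>, <0 1>, <1 1>}
[TSO] allowed = {<0 0>, <0 1>, <1 1>}
[PSO] allowed = {<0 0>, <0 1>, <1 0>, <1 1>}
target <1 0> ∈ {PSO}

SC:no TSO:no PSO:yes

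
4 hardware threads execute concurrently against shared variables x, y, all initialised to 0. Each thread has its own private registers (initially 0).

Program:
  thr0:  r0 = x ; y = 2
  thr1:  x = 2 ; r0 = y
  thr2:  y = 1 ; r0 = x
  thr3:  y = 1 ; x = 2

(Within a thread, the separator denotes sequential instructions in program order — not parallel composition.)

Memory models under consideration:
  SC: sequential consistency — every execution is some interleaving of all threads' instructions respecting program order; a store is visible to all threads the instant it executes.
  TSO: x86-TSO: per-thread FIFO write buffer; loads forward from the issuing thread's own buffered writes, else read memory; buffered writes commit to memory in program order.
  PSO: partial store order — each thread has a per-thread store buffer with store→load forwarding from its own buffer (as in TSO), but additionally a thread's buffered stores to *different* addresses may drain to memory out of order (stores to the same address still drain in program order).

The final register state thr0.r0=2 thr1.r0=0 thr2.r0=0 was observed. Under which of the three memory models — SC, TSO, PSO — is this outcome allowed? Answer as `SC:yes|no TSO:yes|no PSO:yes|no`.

SC:no TSO:yes PSO:yes

outcome vector order: (thr0.r0,thr1.r0,thr2.r0)
under SC → (0,0,2); (0,1,0); (0,1,2); (0,2,0); (0,2,2); (2,0,2); (2,1,0); (2,1,2); (2,2,0); (2,2,2)
under TSO → (0,0,0); (0,0,2); (0,1,0); (0,1,2); (0,2,0); (0,2,2); (2,0,0); (2,0,2); (2,1,0); (2,1,2); (2,2,0); (2,2,2)
under PSO → (0,0,0); (0,0,2); (0,1,0); (0,1,2); (0,2,0); (0,2,2); (2,0,0); (2,0,2); (2,1,0); (2,1,2); (2,2,0); (2,2,2)
target (2,0,0) ∈ {TSO,PSO}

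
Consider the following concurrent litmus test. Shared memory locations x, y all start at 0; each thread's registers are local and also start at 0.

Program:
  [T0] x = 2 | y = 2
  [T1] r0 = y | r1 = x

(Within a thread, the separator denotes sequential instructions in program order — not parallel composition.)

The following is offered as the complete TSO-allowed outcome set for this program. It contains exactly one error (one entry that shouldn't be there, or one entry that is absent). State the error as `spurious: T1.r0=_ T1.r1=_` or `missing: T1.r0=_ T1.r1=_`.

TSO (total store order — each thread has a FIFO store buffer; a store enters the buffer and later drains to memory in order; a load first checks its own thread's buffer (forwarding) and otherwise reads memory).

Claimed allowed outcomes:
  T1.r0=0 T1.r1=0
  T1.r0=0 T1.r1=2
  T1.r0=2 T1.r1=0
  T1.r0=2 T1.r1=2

outcome vector order: (T1.r0,T1.r1)
TSO (3): 00; 02; 22
claimed∖TSO = {20}

spurious: T1.r0=2 T1.r1=0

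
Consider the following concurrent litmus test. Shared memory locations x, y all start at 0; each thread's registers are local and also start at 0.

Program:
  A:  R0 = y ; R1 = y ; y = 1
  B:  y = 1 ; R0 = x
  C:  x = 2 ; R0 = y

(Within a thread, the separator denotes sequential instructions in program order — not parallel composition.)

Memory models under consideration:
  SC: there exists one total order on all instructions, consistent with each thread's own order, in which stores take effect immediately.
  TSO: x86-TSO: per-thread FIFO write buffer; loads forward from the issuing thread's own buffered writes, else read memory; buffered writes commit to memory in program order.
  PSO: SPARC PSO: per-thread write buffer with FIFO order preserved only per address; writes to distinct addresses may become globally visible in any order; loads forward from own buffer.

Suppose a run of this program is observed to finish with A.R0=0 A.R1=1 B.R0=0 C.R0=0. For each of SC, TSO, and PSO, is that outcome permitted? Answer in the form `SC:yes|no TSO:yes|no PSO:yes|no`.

outcome vector order: (A.R0,A.R1,B.R0,C.R0)
SC: 9 outcomes — {0/0/0/1, 0/0/2/0, 0/0/2/1, 0/1/0/1, 0/1/2/0, 0/1/2/1, 1/1/0/1, 1/1/2/0, 1/1/2/1}
TSO: 12 outcomes — {0/0/0/0, 0/0/0/1, 0/0/2/0, 0/0/2/1, 0/1/0/0, 0/1/0/1, 0/1/2/0, 0/1/2/1, 1/1/0/0, 1/1/0/1, 1/1/2/0, 1/1/2/1}
PSO: 12 outcomes — {0/0/0/0, 0/0/0/1, 0/0/2/0, 0/0/2/1, 0/1/0/0, 0/1/0/1, 0/1/2/0, 0/1/2/1, 1/1/0/0, 1/1/0/1, 1/1/2/0, 1/1/2/1}
target 0/1/0/0 ∈ {TSO,PSO}

SC:no TSO:yes PSO:yes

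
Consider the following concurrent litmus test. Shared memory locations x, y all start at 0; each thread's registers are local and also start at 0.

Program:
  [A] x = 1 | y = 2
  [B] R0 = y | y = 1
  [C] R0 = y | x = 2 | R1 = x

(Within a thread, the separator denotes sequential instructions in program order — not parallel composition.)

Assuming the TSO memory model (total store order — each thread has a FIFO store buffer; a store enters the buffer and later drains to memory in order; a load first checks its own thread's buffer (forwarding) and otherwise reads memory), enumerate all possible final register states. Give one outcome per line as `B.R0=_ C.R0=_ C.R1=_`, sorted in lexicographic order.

outcome vector order: (B.R0,C.R0,C.R1)
|TSO outcomes| = 9

B.R0=0 C.R0=0 C.R1=1
B.R0=0 C.R0=0 C.R1=2
B.R0=0 C.R0=1 C.R1=1
B.R0=0 C.R0=1 C.R1=2
B.R0=0 C.R0=2 C.R1=2
B.R0=2 C.R0=0 C.R1=1
B.R0=2 C.R0=0 C.R1=2
B.R0=2 C.R0=1 C.R1=2
B.R0=2 C.R0=2 C.R1=2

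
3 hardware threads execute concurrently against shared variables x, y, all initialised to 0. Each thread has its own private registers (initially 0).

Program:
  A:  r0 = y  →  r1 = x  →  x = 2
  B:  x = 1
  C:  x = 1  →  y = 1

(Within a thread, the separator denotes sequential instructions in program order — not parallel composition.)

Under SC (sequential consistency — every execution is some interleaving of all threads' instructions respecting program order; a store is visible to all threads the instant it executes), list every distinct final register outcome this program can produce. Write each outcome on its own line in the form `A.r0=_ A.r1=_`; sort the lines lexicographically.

outcome vector order: (A.r0,A.r1)
|SC outcomes| = 3

A.r0=0 A.r1=0
A.r0=0 A.r1=1
A.r0=1 A.r1=1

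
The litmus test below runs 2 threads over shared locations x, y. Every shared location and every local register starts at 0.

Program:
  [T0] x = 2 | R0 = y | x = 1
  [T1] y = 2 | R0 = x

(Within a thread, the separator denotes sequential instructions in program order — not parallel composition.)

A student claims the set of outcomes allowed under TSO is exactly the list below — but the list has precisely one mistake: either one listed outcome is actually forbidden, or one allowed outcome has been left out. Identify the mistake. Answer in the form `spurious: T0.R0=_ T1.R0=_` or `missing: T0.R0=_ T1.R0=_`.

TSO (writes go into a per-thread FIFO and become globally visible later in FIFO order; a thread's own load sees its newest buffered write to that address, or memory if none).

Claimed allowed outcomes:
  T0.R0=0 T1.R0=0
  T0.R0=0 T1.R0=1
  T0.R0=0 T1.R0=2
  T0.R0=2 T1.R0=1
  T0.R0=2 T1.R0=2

outcome vector order: (T0.R0,T1.R0)
[TSO] allowed = {0/0 0/1 0/2 2/0 2/1 2/2}
TSO∖claimed = {2/0}

missing: T0.R0=2 T1.R0=0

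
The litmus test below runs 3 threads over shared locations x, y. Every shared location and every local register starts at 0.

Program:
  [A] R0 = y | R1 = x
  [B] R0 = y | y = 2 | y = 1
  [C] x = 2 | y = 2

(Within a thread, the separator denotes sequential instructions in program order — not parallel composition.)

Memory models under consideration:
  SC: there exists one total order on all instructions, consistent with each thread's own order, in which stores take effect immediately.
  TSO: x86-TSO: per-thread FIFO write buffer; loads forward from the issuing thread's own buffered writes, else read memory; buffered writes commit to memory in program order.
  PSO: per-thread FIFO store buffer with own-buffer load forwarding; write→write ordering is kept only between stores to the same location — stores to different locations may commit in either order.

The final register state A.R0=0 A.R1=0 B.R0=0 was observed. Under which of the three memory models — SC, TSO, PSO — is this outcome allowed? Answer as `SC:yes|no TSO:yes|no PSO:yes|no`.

outcome vector order: (A.R0,A.R1,B.R0)
SC: 10 outcomes — {000; 002; 020; 022; 100; 120; 122; 200; 220; 222}
TSO: 10 outcomes — {000; 002; 020; 022; 100; 120; 122; 200; 220; 222}
PSO: 12 outcomes — {000; 002; 020; 022; 100; 102; 120; 122; 200; 202; 220; 222}
target 000 ∈ {SC,TSO,PSO}

SC:yes TSO:yes PSO:yes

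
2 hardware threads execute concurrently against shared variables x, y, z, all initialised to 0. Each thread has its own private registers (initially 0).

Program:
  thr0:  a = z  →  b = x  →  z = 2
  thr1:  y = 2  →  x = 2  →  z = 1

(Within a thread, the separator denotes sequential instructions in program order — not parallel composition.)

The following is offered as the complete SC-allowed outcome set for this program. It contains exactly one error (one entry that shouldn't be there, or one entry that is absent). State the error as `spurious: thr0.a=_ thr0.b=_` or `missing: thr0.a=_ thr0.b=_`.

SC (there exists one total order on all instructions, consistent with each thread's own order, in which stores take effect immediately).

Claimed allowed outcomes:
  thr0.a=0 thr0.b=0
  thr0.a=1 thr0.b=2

missing: thr0.a=0 thr0.b=2

outcome vector order: (thr0.a,thr0.b)
SC: 3 outcomes — {00 02 12}
SC∖claimed = {02}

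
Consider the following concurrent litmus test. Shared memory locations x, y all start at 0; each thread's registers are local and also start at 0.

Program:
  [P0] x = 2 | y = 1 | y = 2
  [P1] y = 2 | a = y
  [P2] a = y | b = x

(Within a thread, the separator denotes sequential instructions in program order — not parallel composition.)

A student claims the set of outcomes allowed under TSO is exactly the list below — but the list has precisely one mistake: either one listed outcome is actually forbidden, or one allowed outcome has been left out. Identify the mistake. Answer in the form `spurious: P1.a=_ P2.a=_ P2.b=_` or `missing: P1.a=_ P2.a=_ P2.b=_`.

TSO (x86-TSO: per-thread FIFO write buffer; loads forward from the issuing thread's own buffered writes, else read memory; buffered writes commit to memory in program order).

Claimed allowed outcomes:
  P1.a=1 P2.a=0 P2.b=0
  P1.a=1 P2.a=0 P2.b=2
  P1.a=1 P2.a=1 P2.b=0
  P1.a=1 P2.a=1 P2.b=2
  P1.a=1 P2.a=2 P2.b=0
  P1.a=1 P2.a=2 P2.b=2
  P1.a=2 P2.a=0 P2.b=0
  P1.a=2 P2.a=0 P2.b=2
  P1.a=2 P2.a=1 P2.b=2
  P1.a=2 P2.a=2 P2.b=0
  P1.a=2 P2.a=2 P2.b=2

spurious: P1.a=1 P2.a=1 P2.b=0

outcome vector order: (P1.a,P2.a,P2.b)
[TSO] allowed = {<1 0 0>, <1 0 2>, <1 1 2>, <1 2 0>, <1 2 2>, <2 0 0>, <2 0 2>, <2 1 2>, <2 2 0>, <2 2 2>}
claimed∖TSO = {<1 1 0>}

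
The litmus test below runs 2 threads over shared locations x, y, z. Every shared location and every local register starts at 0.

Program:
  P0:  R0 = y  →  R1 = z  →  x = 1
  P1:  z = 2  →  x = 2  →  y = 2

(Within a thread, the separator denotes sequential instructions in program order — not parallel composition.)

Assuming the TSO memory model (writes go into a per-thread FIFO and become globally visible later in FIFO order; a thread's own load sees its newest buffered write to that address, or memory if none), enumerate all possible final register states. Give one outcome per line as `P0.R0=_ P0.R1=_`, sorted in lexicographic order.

outcome vector order: (P0.R0,P0.R1)
|TSO outcomes| = 3

P0.R0=0 P0.R1=0
P0.R0=0 P0.R1=2
P0.R0=2 P0.R1=2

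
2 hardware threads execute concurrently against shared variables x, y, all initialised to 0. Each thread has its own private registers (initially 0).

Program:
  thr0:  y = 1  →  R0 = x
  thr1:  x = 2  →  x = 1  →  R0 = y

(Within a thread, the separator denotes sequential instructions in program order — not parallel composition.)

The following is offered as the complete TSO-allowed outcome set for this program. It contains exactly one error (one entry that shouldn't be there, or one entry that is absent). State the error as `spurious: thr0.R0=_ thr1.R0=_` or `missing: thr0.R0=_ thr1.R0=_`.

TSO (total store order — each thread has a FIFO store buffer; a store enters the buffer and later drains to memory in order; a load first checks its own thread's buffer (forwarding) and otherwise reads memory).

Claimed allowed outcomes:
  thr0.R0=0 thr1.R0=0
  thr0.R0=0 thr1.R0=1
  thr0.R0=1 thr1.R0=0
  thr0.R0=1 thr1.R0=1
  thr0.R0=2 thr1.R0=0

outcome vector order: (thr0.R0,thr1.R0)
TSO (6): <0 0>; <0 1>; <1 0>; <1 1>; <2 0>; <2 1>
TSO∖claimed = {<2 1>}

missing: thr0.R0=2 thr1.R0=1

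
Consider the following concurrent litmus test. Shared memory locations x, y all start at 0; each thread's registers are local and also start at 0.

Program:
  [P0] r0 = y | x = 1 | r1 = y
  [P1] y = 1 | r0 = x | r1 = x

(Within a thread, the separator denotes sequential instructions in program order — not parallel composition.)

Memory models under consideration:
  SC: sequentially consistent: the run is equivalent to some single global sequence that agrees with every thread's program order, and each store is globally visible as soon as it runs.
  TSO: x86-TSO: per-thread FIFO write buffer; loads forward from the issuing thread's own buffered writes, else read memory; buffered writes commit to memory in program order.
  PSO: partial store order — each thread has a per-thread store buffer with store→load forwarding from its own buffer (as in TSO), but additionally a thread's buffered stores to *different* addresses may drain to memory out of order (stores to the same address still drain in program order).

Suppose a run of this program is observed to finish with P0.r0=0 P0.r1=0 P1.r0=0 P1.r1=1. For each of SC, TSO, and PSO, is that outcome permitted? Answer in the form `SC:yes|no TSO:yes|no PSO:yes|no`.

outcome vector order: (P0.r0,P0.r1,P1.r0,P1.r1)
[SC] allowed = {0011; 0100; 0101; 0111; 1100; 1101; 1111}
[TSO] allowed = {0000; 0001; 0011; 0100; 0101; 0111; 1100; 1101; 1111}
[PSO] allowed = {0000; 0001; 0011; 0100; 0101; 0111; 1100; 1101; 1111}
target 0001 ∈ {TSO,PSO}

SC:no TSO:yes PSO:yes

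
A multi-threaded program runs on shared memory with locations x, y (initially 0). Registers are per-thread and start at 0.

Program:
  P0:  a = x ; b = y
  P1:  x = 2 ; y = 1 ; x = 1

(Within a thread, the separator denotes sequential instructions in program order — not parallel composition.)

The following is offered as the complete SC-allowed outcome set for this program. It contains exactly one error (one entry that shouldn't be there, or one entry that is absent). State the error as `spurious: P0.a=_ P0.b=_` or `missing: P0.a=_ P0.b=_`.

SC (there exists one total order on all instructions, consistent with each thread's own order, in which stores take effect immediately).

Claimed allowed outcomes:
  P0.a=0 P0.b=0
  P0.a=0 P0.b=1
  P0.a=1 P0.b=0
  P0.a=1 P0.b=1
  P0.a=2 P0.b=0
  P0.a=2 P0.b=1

spurious: P0.a=1 P0.b=0

outcome vector order: (P0.a,P0.b)
SC (5): 0/0 0/1 1/1 2/0 2/1
claimed∖SC = {1/0}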